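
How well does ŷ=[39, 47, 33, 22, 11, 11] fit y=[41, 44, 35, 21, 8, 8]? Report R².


ȳ = 26.1667
SS_res = Σ(y-ŷ)² = 36
SS_tot = Σ(y-ȳ)² = 1302.83
R² = 1 - SS_res/SS_tot = 1 - 0.0276 = 0.9724

0.9724


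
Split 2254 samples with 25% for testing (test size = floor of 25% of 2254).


Test = ⌊2254·25/100⌋ = 563
Train = 2254 - 563 = 1691

Train: 1691, Test: 563


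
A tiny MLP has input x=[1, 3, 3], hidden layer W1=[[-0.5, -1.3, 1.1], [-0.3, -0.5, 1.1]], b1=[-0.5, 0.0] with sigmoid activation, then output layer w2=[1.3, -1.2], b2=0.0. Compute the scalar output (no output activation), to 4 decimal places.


z1[0] = (-0.5)·(1) + (-1.3)·(3) + (1.1)·(3) - 0.5 = -1.6
z1[1] = (-0.3)·(1) + (-0.5)·(3) + (1.1)·(3) + 0.0 = 1.5
h = sigmoid(z1) = [0.168, 0.8176]
output = (1.3)·(0.168) + (-1.2)·(0.8176) + 0.0 = -0.7627

-0.7627


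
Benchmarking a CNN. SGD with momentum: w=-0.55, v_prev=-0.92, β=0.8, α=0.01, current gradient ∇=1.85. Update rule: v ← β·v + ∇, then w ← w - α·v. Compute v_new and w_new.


v_new = 0.8·-0.92 + 1.85 = -0.736 + 1.85 = 1.114
w_new = -0.55 - 0.01·1.114 = -0.55 - 0.01114 = -0.56114

v_new=1.114, w_new=-0.56114


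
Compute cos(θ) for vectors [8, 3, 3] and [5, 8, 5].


A·B = 8·5 + 3·8 + 3·5 = 79
‖A‖ = √82 = 9.0554, ‖B‖ = √114 = 10.6771
cos = 79/(√82·√114) = 79/√9348 = 0.8171

0.8171


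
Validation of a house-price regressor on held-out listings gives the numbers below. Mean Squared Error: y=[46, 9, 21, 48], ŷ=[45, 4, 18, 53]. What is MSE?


Squared errors: (46-45)²=1, (9-4)²=25, (21-18)²=9, (48-53)²=25
Sum = 60
MSE = 60/4 = 15

15


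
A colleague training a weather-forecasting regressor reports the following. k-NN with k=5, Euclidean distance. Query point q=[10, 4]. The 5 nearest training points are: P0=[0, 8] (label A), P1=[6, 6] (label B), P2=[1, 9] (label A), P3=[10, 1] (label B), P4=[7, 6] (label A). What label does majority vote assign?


d(q,P0) = 10.7703  (label A)
d(q,P1) = 4.4721  (label B)
d(q,P2) = 10.2956  (label A)
d(q,P3) = 3.0  (label B)
d(q,P4) = 3.6056  (label A)
Votes: A=3, B=2
Majority → A

A


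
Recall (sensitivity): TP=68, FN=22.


Recall = TP/(TP+FN)
= 68/(68+22)
= 68/90 = 75.56%

75.56%


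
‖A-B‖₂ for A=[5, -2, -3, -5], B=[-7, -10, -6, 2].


d = √((5+ 7)² + (-2+ 10)² + (-3+ 6)² + (-5-2)²)
  = √(144 + 64 + 9 + 49)
  = √266 = 16.3095

16.3095


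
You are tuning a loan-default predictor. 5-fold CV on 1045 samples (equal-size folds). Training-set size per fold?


Fold size = 1045/5 = 209
Training per fold = 1045 - 209 = 836

836


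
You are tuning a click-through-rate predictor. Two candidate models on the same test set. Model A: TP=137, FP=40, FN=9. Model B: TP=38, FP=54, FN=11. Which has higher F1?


Model A: P=137/177=0.774, R=137/146=0.9384, F1=2PR/(P+R)=2TP/(2TP+FP+FN)=274/323=0.8483
Model B: P=38/92=0.413, R=38/49=0.7755, F1=2PR/(P+R)=2TP/(2TP+FP+FN)=76/141=0.539
0.8483 > 0.539 → Model A

Model A


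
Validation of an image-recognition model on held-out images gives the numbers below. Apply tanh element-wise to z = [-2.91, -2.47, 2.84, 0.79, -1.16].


tanh(-2.91) = -0.9941
tanh(-2.47) = -0.9858
tanh(2.84) = 0.9932
tanh(0.79) = 0.6584
tanh(-1.16) = -0.821
result = [-0.9941, -0.9858, 0.9932, 0.6584, -0.821]

[-0.9941, -0.9858, 0.9932, 0.6584, -0.821]


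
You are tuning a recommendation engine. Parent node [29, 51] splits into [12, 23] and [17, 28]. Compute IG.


Parent = [29, 51], H_parent = 0.9447
H_left = 0.9275 (n=35), H_right = 0.9565 (n=45)
H_children = (35/80)·0.9275 + (45/80)·0.9565 = 0.9438
IG = 0.9447 - 0.9438 = 0.0009

0.0009


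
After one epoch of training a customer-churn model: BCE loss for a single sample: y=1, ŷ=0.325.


BCE = -[y·ln(p) + (1-y)·ln(1-p)]
= -1·ln(0.325) - 0
= -ln(0.325) = 1.1239

1.1239


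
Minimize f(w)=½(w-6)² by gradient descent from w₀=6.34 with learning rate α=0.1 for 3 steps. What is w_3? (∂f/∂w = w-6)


step 1: grad = 6.34-6 = 0.34; w = 6.34 - 0.1·(0.34) = 6.306
step 2: grad = 6.306-6 = 0.306; w = 6.306 - 0.1·(0.306) = 6.2754
step 3: grad = 6.2754-6 = 0.2754; w = 6.2754 - 0.1·(0.2754) = 6.24786

6.24786


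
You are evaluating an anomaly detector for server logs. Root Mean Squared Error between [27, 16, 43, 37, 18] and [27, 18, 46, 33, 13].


MSE = 54/5 = 10.8
RMSE = √(54/5) = 3.2863

3.2863


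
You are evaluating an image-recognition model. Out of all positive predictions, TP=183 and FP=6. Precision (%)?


Precision = TP/(TP+FP)
= 183/(183+6)
= 183/189 = 96.83%

96.83%


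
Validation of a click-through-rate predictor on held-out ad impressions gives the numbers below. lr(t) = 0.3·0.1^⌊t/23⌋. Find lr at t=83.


n_drops = ⌊83/23⌋ = 3
lr = 0.3·0.1^3 = 0.3·0.001 = 0.0003

0.0003


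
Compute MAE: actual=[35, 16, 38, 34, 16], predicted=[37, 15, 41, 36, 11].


Absolute errors: |35-37|=2, |16-15|=1, |38-41|=3, |34-36|=2, |16-11|=5
Sum = 13
MAE = 13/5 = 13/5

13/5


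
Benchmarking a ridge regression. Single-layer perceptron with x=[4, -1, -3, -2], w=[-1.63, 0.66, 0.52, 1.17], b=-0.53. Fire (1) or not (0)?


z = (4)·(-1.63) + (-1)·(0.66) + (-3)·(0.52) + (-2)·(1.17) - 0.53
  = -11.61
step(z) = 0 (z<0)

0


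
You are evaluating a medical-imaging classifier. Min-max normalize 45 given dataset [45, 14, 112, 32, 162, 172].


min=14, max=172
(45-14)/(172-14) = 31/158 = 0.1962

0.1962


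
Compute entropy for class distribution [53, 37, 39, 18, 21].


Probabilities: [53/168, 37/168, 39/168, 18/168, 21/168] ≈ [0.3155, 0.2202, 0.2321, 0.1071, 0.125]
H = -((53/168)·log₂(53/168) + (37/168)·log₂(37/168) + (39/168)·log₂(39/168) + (18/168)·log₂(18/168) + (21/168)·log₂(21/168))
  = 2.2152 bits

2.2152 bits


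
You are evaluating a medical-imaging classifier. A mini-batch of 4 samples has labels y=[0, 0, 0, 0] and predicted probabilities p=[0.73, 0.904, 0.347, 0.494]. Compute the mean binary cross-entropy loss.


L[0] = -ln(1-0.73) = -ln(0.27) = 1.3093
L[1] = -ln(1-0.904) = -ln(0.096) = 2.3434
L[2] = -ln(1-0.347) = -ln(0.653) = 0.4262
L[3] = -ln(1-0.494) = -ln(0.506) = 0.6812
mean = (1.3093 + 2.3434 + 0.4262 + 0.6812)/4 = 1.19

1.19


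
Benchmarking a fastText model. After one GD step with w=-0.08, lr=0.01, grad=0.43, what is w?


w_new = w - α·∇
= -0.08 - 0.01·0.43
= -0.08 - 0.0043
= -0.0843

-0.0843


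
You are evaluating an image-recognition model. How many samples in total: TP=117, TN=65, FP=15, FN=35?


Total = TP + TN + FP + FN
= 117 + 65 + 15 + 35
= 232
(Predicted positive: 132, predicted negative: 100)

232


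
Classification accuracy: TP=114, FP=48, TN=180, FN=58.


Accuracy = (TP+TN)/(TP+TN+FP+FN)
= (114+180)/(400)
= 294/400 = 73.5%

73.5%


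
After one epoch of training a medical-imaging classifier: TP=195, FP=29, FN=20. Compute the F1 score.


Precision = 195/224 = 0.8705
Recall = 195/215 = 0.907
F1 = 2·P·R/(P+R) = 2·TP/(2·TP+FP+FN) = 390/(390+29+20) = 390/439 = 0.8884

0.8884


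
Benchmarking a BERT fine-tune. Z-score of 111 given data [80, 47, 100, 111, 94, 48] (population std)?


μ = 80, σ = 24.7319
z = (111 - 80)/24.7319 = 1.2534

1.2534


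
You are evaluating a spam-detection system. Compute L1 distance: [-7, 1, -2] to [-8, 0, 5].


d = |-7+ 8| + |1-0| + |-2-5|
  = 1 + 1 + 7
  = 9

9


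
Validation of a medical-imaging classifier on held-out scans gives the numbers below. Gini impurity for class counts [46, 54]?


Probabilities: [46/100, 54/100] ≈ [0.46, 0.54]
Σpᵢ² = (2116 + 2916)/100² = 5032/10000
Gini = 1 - Σpᵢ² = 1 - 5032/10000 = 0.4968

0.4968


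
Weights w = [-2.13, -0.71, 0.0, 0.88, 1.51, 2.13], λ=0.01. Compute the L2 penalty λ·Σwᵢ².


‖w‖₂² = (-2.13)² + (-0.71)² + (0.0)² + (0.88)² + (1.51)² + (2.13)²
     = 4.5369 + 0.5041 + 0 + 0.7744 + 2.2801 + 4.5369
     = 12.6324
λ·‖w‖₂² = 0.01·12.6324 = 0.126324

0.126324


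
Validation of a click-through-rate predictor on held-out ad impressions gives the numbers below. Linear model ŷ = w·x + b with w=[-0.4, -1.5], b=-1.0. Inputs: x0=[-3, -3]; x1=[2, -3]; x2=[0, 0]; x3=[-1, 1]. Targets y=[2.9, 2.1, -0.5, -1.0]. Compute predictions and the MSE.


ŷ0 = (-0.4)·(-3) + (-1.5)·(-3) - 1.0 = 4.7
ŷ1 = (-0.4)·(2) + (-1.5)·(-3) - 1.0 = 2.7
ŷ2 = (-0.4)·(0) + (-1.5)·(0) - 1.0 = -1.0
ŷ3 = (-0.4)·(-1) + (-1.5)·(1) - 1.0 = -2.1
errors² = [3.24, 0.36, 0.25, 1.21]
MSE = 5.0600/4 = 1.265

1.265


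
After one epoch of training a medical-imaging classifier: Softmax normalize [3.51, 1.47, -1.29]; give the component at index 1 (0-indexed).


Exponentials: e^3.51=33.4483, e^1.47=4.3492, e^-1.29=0.2753
Sum = 38.0728
Softmax = [0.8785, 0.1142, 0.0072]
p[1] = 4.3492/38.0728 = 0.1142

0.1142


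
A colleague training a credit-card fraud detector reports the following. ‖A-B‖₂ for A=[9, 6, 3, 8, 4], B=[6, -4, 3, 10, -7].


d = √((9-6)² + (6+ 4)² + (3-3)² + (8-10)² + (4+ 7)²)
  = √(9 + 100 + 0 + 4 + 121)
  = √234 = 15.2971

15.2971


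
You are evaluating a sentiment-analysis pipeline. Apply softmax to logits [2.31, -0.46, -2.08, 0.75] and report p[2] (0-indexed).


Exponentials: e^2.31=10.0744, e^-0.46=0.6313, e^-2.08=0.1249, e^0.75=2.117
Sum = 12.9476
Softmax = [0.7781, 0.0488, 0.0096, 0.1635]
p[2] = 0.1249/12.9476 = 0.0096

0.0096


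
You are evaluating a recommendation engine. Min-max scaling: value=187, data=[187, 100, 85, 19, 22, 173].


min=19, max=187
(187-19)/(187-19) = 168/168 = 1.0

1.0


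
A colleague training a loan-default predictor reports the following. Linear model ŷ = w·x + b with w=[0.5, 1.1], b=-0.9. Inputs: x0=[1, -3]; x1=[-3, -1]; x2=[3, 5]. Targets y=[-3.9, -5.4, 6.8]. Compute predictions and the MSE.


ŷ0 = (0.5)·(1) + (1.1)·(-3) - 0.9 = -3.7
ŷ1 = (0.5)·(-3) + (1.1)·(-1) - 0.9 = -3.5
ŷ2 = (0.5)·(3) + (1.1)·(5) - 0.9 = 6.1
errors² = [0.04, 3.61, 0.49]
MSE = 4.1400/3 = 1.38

1.38


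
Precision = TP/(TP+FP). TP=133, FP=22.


Precision = TP/(TP+FP)
= 133/(133+22)
= 133/155 = 85.81%

85.81%


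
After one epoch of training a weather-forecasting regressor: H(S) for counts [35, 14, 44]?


Probabilities: [35/93, 14/93, 44/93] ≈ [0.3763, 0.1505, 0.4731]
H = -((35/93)·log₂(35/93) + (14/93)·log₂(14/93) + (44/93)·log₂(44/93))
  = 1.4527 bits

1.4527 bits


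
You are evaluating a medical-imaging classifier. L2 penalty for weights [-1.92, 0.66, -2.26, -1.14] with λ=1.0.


‖w‖₂² = (-1.92)² + (0.66)² + (-2.26)² + (-1.14)²
     = 3.6864 + 0.4356 + 5.1076 + 1.2996
     = 10.5292
λ·‖w‖₂² = 1.0·10.5292 = 10.5292

10.5292


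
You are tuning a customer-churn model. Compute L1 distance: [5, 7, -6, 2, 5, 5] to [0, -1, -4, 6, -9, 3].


d = |5-0| + |7+ 1| + |-6+ 4| + |2-6| + |5+ 9| + |5-3|
  = 5 + 8 + 2 + 4 + 14 + 2
  = 35

35


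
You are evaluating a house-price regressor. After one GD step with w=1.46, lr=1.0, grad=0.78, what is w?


w_new = w - α·∇
= 1.46 - 1.0·0.78
= 1.46 - 0.78
= 0.68

0.68


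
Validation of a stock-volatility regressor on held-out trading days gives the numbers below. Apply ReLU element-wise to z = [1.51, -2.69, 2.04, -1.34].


ReLU(1.51) = max(0, 1.51) = 1.51
ReLU(-2.69) = max(0, -2.69) = 0.0
ReLU(2.04) = max(0, 2.04) = 2.04
ReLU(-1.34) = max(0, -1.34) = 0.0
result = [1.51, 0.0, 2.04, 0.0]

[1.51, 0.0, 2.04, 0.0]


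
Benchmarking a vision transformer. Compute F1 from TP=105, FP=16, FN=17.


Precision = 105/121 = 0.8678
Recall = 105/122 = 0.8607
F1 = 2·P·R/(P+R) = 2·TP/(2·TP+FP+FN) = 210/(210+16+17) = 210/243 = 0.8642

0.8642


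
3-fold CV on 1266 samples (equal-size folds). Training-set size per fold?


Fold size = 1266/3 = 422
Training per fold = 1266 - 422 = 844

844


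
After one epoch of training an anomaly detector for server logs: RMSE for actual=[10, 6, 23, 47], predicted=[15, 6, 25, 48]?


MSE = 30/4 = 7.5
RMSE = √(30/4) = 2.7386

2.7386


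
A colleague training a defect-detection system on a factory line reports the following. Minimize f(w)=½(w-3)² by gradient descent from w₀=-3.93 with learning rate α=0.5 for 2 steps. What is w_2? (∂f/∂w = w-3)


step 1: grad = -3.93-3 = -6.93; w = -3.93 - 0.5·(-6.93) = -0.465
step 2: grad = -0.465-3 = -3.465; w = -0.465 - 0.5·(-3.465) = 1.2675

1.2675


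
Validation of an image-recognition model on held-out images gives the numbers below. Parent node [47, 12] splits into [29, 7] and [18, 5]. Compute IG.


Parent = [47, 12], H_parent = 0.7287
H_left = 0.7107 (n=36), H_right = 0.7554 (n=23)
H_children = (36/59)·0.7107 + (23/59)·0.7554 = 0.7281
IG = 0.7287 - 0.7281 = 0.0006

0.0006


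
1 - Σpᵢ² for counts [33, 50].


Probabilities: [33/83, 50/83] ≈ [0.3976, 0.6024]
Σpᵢ² = (1089 + 2500)/83² = 3589/6889
Gini = 1 - Σpᵢ² = 1 - 3589/6889 = 0.479

0.479


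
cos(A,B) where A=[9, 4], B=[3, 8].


A·B = 9·3 + 4·8 = 59
‖A‖ = √97 = 9.8489, ‖B‖ = √73 = 8.544
cos = 59/(√97·√73) = 59/√7081 = 0.7011

0.7011


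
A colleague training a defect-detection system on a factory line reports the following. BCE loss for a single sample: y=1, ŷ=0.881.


BCE = -[y·ln(p) + (1-y)·ln(1-p)]
= -1·ln(0.881) - 0
= -ln(0.881) = 0.1267

0.1267


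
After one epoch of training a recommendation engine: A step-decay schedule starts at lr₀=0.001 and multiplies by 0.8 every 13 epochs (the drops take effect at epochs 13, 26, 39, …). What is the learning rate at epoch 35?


n_drops = ⌊35/13⌋ = 2
lr = 0.001·0.8^2 = 0.001·0.64 = 0.00064

0.00064


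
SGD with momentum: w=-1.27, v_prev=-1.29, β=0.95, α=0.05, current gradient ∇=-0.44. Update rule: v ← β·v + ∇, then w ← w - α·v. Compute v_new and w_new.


v_new = 0.95·-1.29 - 0.44 = -1.2255 - 0.44 = -1.6655
w_new = -1.27 - 0.05·-1.6655 = -1.27 + 0.083275 = -1.186725

v_new=-1.6655, w_new=-1.186725


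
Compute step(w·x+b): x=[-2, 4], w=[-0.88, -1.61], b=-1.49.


z = (-2)·(-0.88) + (4)·(-1.61) - 1.49
  = -6.17
step(z) = 0 (z<0)

0


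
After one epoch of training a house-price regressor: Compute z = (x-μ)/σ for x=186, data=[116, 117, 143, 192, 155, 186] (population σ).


μ = 151.5, σ = 29.904
z = (186 - 151.5)/29.904 = 1.1537

1.1537


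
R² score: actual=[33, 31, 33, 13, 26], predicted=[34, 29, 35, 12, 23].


ȳ = 27.2
SS_res = Σ(y-ŷ)² = 19
SS_tot = Σ(y-ȳ)² = 284.8
R² = 1 - SS_res/SS_tot = 1 - 0.0667 = 0.9333

0.9333


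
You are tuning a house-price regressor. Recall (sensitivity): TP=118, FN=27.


Recall = TP/(TP+FN)
= 118/(118+27)
= 118/145 = 81.38%

81.38%


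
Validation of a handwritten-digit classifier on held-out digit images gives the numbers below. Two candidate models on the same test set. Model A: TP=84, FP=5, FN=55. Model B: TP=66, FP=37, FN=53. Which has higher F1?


Model A: P=84/89=0.9438, R=84/139=0.6043, F1=2PR/(P+R)=2TP/(2TP+FP+FN)=168/228=0.7368
Model B: P=66/103=0.6408, R=66/119=0.5546, F1=2PR/(P+R)=2TP/(2TP+FP+FN)=132/222=0.5946
0.7368 > 0.5946 → Model A

Model A


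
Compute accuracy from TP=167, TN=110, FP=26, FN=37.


Accuracy = (TP+TN)/(TP+TN+FP+FN)
= (167+110)/(340)
= 277/340 = 81.47%

81.47%


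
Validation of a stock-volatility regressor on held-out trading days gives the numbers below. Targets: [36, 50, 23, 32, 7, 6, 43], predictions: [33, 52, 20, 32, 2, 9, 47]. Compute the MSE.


Squared errors: (36-33)²=9, (50-52)²=4, (23-20)²=9, (32-32)²=0, (7-2)²=25, (6-9)²=9, (43-47)²=16
Sum = 72
MSE = 72/7 = 72/7

72/7


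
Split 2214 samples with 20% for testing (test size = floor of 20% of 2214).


Test = ⌊2214·20/100⌋ = 442
Train = 2214 - 442 = 1772

Train: 1772, Test: 442


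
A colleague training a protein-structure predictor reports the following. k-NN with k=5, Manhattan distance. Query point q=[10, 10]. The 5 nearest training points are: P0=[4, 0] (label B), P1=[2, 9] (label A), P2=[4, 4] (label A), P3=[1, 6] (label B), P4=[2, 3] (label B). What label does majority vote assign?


d(q,P0) = 16  (label B)
d(q,P1) = 9  (label A)
d(q,P2) = 12  (label A)
d(q,P3) = 13  (label B)
d(q,P4) = 15  (label B)
Votes: A=2, B=3
Majority → B

B


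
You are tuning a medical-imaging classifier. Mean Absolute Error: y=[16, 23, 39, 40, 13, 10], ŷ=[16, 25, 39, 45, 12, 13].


Absolute errors: |16-16|=0, |23-25|=2, |39-39|=0, |40-45|=5, |13-12|=1, |10-13|=3
Sum = 11
MAE = 11/6 = 11/6

11/6


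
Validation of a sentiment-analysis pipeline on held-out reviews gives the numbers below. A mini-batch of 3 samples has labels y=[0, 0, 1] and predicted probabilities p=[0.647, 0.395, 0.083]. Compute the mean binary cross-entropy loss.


L[0] = -ln(1-0.647) = -ln(0.353) = 1.0413
L[1] = -ln(1-0.395) = -ln(0.605) = 0.5025
L[2] = -ln(0.083) = 2.4889
mean = (1.0413 + 0.5025 + 2.4889)/3 = 1.3442

1.3442


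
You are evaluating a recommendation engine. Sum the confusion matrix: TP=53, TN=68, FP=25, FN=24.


Total = TP + TN + FP + FN
= 53 + 68 + 25 + 24
= 170
(Predicted positive: 78, predicted negative: 92)

170


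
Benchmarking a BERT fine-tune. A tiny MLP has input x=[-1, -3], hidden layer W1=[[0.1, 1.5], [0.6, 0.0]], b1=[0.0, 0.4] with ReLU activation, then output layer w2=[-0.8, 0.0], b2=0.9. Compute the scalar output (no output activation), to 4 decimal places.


z1[0] = (0.1)·(-1) + (1.5)·(-3) + 0.0 = -4.6
z1[1] = (0.6)·(-1) + (0.0)·(-3) + 0.4 = -0.2
h = ReLU(z1) = [0.0, 0.0]
output = (-0.8)·(0.0) + (0.0)·(0.0) + 0.9 = 0.9

0.9


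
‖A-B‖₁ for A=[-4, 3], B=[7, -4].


d = |-4-7| + |3+ 4|
  = 11 + 7
  = 18

18


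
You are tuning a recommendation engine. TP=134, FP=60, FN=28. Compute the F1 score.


Precision = 134/194 = 0.6907
Recall = 134/162 = 0.8272
F1 = 2·P·R/(P+R) = 2·TP/(2·TP+FP+FN) = 268/(268+60+28) = 268/356 = 0.7528

0.7528


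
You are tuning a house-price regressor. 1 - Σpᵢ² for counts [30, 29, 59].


Probabilities: [30/118, 29/118, 59/118] ≈ [0.2542, 0.2458, 0.5]
Σpᵢ² = (900 + 841 + 3481)/118² = 5222/13924
Gini = 1 - Σpᵢ² = 1 - 5222/13924 = 0.625

0.625


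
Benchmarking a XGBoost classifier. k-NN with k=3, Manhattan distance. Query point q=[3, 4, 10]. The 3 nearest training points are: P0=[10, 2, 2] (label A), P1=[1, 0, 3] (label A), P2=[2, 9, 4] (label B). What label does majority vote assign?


d(q,P0) = 17  (label A)
d(q,P1) = 13  (label A)
d(q,P2) = 12  (label B)
Votes: A=2, B=1
Majority → A

A


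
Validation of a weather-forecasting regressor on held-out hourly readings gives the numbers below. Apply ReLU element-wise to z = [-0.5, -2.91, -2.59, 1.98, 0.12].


ReLU(-0.5) = max(0, -0.5) = 0.0
ReLU(-2.91) = max(0, -2.91) = 0.0
ReLU(-2.59) = max(0, -2.59) = 0.0
ReLU(1.98) = max(0, 1.98) = 1.98
ReLU(0.12) = max(0, 0.12) = 0.12
result = [0.0, 0.0, 0.0, 1.98, 0.12]

[0.0, 0.0, 0.0, 1.98, 0.12]


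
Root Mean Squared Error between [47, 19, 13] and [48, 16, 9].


MSE = 26/3 = 8.6667
RMSE = √(26/3) = 2.9439

2.9439


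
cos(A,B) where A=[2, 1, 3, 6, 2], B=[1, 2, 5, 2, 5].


A·B = 2·1 + 1·2 + 3·5 + 6·2 + 2·5 = 41
‖A‖ = √54 = 7.3485, ‖B‖ = √59 = 7.6811
cos = 41/(√54·√59) = 41/√3186 = 0.7264

0.7264


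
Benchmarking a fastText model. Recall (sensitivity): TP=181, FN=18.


Recall = TP/(TP+FN)
= 181/(181+18)
= 181/199 = 90.95%

90.95%


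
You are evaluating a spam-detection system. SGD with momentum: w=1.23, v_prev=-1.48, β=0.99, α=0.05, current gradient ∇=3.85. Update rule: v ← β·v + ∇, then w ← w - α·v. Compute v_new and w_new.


v_new = 0.99·-1.48 + 3.85 = -1.4652 + 3.85 = 2.3848
w_new = 1.23 - 0.05·2.3848 = 1.23 - 0.11924 = 1.11076

v_new=2.3848, w_new=1.11076


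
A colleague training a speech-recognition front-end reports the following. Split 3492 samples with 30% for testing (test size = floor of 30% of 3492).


Test = ⌊3492·30/100⌋ = 1047
Train = 3492 - 1047 = 2445

Train: 2445, Test: 1047


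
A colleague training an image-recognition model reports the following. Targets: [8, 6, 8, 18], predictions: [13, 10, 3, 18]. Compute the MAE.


Absolute errors: |8-13|=5, |6-10|=4, |8-3|=5, |18-18|=0
Sum = 14
MAE = 14/4 = 7/2

7/2


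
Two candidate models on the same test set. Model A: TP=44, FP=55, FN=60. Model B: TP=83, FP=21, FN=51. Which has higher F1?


Model A: P=44/99=0.4444, R=44/104=0.4231, F1=2PR/(P+R)=2TP/(2TP+FP+FN)=88/203=0.4335
Model B: P=83/104=0.7981, R=83/134=0.6194, F1=2PR/(P+R)=2TP/(2TP+FP+FN)=166/238=0.6975
0.4335 < 0.6975 → Model B

Model B


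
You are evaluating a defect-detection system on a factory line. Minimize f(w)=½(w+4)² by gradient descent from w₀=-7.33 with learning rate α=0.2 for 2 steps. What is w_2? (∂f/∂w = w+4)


step 1: grad = -7.33+4 = -3.33; w = -7.33 - 0.2·(-3.33) = -6.664
step 2: grad = -6.664+4 = -2.664; w = -6.664 - 0.2·(-2.664) = -6.1312

-6.1312


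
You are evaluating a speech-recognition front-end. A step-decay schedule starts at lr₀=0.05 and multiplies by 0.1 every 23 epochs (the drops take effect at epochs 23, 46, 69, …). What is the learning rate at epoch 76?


n_drops = ⌊76/23⌋ = 3
lr = 0.05·0.1^3 = 0.05·0.001 = 0.00005

0.00005


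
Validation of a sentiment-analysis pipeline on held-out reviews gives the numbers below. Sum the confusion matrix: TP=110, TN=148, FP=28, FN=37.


Total = TP + TN + FP + FN
= 110 + 148 + 28 + 37
= 323
(Predicted positive: 138, predicted negative: 185)

323


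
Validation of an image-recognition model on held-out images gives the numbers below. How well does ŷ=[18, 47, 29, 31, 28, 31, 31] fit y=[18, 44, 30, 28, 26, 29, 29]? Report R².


ȳ = 29.1429
SS_res = Σ(y-ŷ)² = 31
SS_tot = Σ(y-ȳ)² = 356.86
R² = 1 - SS_res/SS_tot = 1 - 0.0869 = 0.9131

0.9131


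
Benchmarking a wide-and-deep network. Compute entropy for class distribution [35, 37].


Probabilities: [35/72, 37/72] ≈ [0.4861, 0.5139]
H = -((35/72)·log₂(35/72) + (37/72)·log₂(37/72))
  = 0.9994 bits

0.9994 bits


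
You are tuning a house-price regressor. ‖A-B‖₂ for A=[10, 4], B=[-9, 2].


d = √((10+ 9)² + (4-2)²)
  = √(361 + 4)
  = √365 = 19.105

19.105


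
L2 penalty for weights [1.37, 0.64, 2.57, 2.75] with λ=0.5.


‖w‖₂² = (1.37)² + (0.64)² + (2.57)² + (2.75)²
     = 1.8769 + 0.4096 + 6.6049 + 7.5625
     = 16.4539
λ·‖w‖₂² = 0.5·16.4539 = 8.22695

8.22695


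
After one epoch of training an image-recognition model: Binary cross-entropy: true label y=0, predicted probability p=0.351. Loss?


BCE = -[y·ln(p) + (1-y)·ln(1-p)]
= -0 - 1·ln(1-0.351)
= -ln(0.649) = 0.4323

0.4323


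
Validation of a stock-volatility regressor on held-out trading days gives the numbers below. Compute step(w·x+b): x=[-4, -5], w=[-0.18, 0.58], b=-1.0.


z = (-4)·(-0.18) + (-5)·(0.58) - 1.0
  = -3.18
step(z) = 0 (z<0)

0


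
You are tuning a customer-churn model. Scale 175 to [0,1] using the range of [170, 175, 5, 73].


min=5, max=175
(175-5)/(175-5) = 170/170 = 1.0

1.0


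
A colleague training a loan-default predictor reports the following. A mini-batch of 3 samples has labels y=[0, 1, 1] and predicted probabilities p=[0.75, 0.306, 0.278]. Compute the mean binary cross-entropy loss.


L[0] = -ln(1-0.75) = -ln(0.25) = 1.3863
L[1] = -ln(0.306) = 1.1842
L[2] = -ln(0.278) = 1.2801
mean = (1.3863 + 1.1842 + 1.2801)/3 = 1.2835

1.2835


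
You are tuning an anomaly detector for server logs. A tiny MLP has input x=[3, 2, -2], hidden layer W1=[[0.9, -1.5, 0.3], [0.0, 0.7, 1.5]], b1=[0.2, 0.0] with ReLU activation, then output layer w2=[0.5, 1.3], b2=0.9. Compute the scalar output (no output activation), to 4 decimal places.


z1[0] = (0.9)·(3) + (-1.5)·(2) + (0.3)·(-2) + 0.2 = -0.7
z1[1] = (0.0)·(3) + (0.7)·(2) + (1.5)·(-2) + 0.0 = -1.6
h = ReLU(z1) = [0.0, 0.0]
output = (0.5)·(0.0) + (1.3)·(0.0) + 0.9 = 0.9

0.9


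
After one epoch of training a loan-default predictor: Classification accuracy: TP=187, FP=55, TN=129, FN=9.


Accuracy = (TP+TN)/(TP+TN+FP+FN)
= (187+129)/(380)
= 316/380 = 83.16%

83.16%


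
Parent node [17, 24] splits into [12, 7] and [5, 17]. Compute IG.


Parent = [17, 24], H_parent = 0.9789
H_left = 0.9495 (n=19), H_right = 0.7732 (n=22)
H_children = (19/41)·0.9495 + (22/41)·0.7732 = 0.8549
IG = 0.9789 - 0.8549 = 0.124

0.124


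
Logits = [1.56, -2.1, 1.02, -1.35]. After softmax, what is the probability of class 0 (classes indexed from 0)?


Exponentials: e^1.56=4.7588, e^-2.1=0.1225, e^1.02=2.7732, e^-1.35=0.2592
Sum = 7.9137
Softmax = [0.6013, 0.0155, 0.3504, 0.0328]
p[0] = 4.7588/7.9137 = 0.6013

0.6013


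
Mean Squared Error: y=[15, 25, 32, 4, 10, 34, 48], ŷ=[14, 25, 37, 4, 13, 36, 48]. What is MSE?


Squared errors: (15-14)²=1, (25-25)²=0, (32-37)²=25, (4-4)²=0, (10-13)²=9, (34-36)²=4, (48-48)²=0
Sum = 39
MSE = 39/7 = 39/7

39/7


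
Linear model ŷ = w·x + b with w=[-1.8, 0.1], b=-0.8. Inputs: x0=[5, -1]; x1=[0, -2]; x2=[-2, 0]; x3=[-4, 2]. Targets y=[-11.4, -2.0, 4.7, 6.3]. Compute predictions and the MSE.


ŷ0 = (-1.8)·(5) + (0.1)·(-1) - 0.8 = -9.9
ŷ1 = (-1.8)·(0) + (0.1)·(-2) - 0.8 = -1.0
ŷ2 = (-1.8)·(-2) + (0.1)·(0) - 0.8 = 2.8
ŷ3 = (-1.8)·(-4) + (0.1)·(2) - 0.8 = 6.6
errors² = [2.25, 1.0, 3.61, 0.09]
MSE = 6.9500/4 = 1.7375

1.7375


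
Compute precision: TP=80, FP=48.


Precision = TP/(TP+FP)
= 80/(80+48)
= 80/128 = 62.5%

62.5%


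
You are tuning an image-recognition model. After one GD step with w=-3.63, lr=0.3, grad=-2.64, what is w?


w_new = w - α·∇
= -3.63 - 0.3·-2.64
= -3.63 + 0.792
= -2.838

-2.838


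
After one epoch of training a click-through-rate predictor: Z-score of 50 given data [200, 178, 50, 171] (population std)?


μ = 149.75, σ = 58.5763
z = (50 - 149.75)/58.5763 = -1.7029

-1.7029


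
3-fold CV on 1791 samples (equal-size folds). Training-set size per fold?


Fold size = 1791/3 = 597
Training per fold = 1791 - 597 = 1194

1194


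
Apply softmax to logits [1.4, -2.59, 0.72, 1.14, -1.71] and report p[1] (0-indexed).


Exponentials: e^1.4=4.0552, e^-2.59=0.075, e^0.72=2.0544, e^1.14=3.1268, e^-1.71=0.1809
Sum = 9.4923
Softmax = [0.4272, 0.0079, 0.2164, 0.3294, 0.0191]
p[1] = 0.075/9.4923 = 0.0079

0.0079


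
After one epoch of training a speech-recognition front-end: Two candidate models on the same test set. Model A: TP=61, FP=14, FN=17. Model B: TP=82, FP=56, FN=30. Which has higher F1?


Model A: P=61/75=0.8133, R=61/78=0.7821, F1=2PR/(P+R)=2TP/(2TP+FP+FN)=122/153=0.7974
Model B: P=82/138=0.5942, R=82/112=0.7321, F1=2PR/(P+R)=2TP/(2TP+FP+FN)=164/250=0.656
0.7974 > 0.656 → Model A

Model A


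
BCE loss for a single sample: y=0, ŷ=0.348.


BCE = -[y·ln(p) + (1-y)·ln(1-p)]
= -0 - 1·ln(1-0.348)
= -ln(0.652) = 0.4277

0.4277


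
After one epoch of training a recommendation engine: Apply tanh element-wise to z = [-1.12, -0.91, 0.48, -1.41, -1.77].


tanh(-1.12) = -0.8076
tanh(-0.91) = -0.7211
tanh(0.48) = 0.4462
tanh(-1.41) = -0.8875
tanh(-1.77) = -0.9436
result = [-0.8076, -0.7211, 0.4462, -0.8875, -0.9436]

[-0.8076, -0.7211, 0.4462, -0.8875, -0.9436]


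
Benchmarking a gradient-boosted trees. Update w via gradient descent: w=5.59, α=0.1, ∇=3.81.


w_new = w - α·∇
= 5.59 - 0.1·3.81
= 5.59 - 0.381
= 5.209

5.209


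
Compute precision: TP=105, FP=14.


Precision = TP/(TP+FP)
= 105/(105+14)
= 105/119 = 88.24%

88.24%


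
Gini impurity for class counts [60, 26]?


Probabilities: [60/86, 26/86] ≈ [0.6977, 0.3023]
Σpᵢ² = (3600 + 676)/86² = 4276/7396
Gini = 1 - Σpᵢ² = 1 - 4276/7396 = 0.4218

0.4218


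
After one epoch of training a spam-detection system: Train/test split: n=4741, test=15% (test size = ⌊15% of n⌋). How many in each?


Test = ⌊4741·15/100⌋ = 711
Train = 4741 - 711 = 4030

Train: 4030, Test: 711


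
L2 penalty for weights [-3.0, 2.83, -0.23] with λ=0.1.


‖w‖₂² = (-3.0)² + (2.83)² + (-0.23)²
     = 9 + 8.0089 + 0.0529
     = 17.0618
λ·‖w‖₂² = 0.1·17.0618 = 1.70618

1.70618


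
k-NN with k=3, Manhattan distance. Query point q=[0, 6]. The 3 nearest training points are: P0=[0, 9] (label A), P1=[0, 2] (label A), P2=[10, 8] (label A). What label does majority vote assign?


d(q,P0) = 3  (label A)
d(q,P1) = 4  (label A)
d(q,P2) = 12  (label A)
Votes: A=3, B=0
Majority → A

A


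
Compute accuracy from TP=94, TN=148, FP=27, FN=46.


Accuracy = (TP+TN)/(TP+TN+FP+FN)
= (94+148)/(315)
= 242/315 = 76.83%

76.83%


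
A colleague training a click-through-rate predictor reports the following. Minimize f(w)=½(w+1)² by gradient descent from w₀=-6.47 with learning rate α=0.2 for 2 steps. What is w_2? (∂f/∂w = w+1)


step 1: grad = -6.47+1 = -5.47; w = -6.47 - 0.2·(-5.47) = -5.376
step 2: grad = -5.376+1 = -4.376; w = -5.376 - 0.2·(-4.376) = -4.5008

-4.5008


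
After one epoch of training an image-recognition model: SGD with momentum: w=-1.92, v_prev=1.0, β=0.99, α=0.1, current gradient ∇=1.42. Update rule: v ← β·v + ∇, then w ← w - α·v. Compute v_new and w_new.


v_new = 0.99·1.0 + 1.42 = 0.99 + 1.42 = 2.41
w_new = -1.92 - 0.1·2.41 = -1.92 - 0.241 = -2.161

v_new=2.41, w_new=-2.161


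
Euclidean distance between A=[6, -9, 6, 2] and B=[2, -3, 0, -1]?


d = √((6-2)² + (-9+ 3)² + (6-0)² + (2+ 1)²)
  = √(16 + 36 + 36 + 9)
  = √97 = 9.8489

9.8489


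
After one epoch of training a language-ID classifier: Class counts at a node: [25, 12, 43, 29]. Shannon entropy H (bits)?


Probabilities: [25/109, 12/109, 43/109, 29/109] ≈ [0.2294, 0.1101, 0.3945, 0.2661]
H = -((25/109)·log₂(25/109) + (12/109)·log₂(12/109) + (43/109)·log₂(43/109) + (29/109)·log₂(29/109))
  = 1.8753 bits

1.8753 bits


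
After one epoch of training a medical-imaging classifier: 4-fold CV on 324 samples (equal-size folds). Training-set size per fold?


Fold size = 324/4 = 81
Training per fold = 324 - 81 = 243

243


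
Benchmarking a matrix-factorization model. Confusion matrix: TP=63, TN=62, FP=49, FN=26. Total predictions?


Total = TP + TN + FP + FN
= 63 + 62 + 49 + 26
= 200
(Predicted positive: 112, predicted negative: 88)

200


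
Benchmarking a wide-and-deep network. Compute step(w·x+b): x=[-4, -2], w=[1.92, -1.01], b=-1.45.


z = (-4)·(1.92) + (-2)·(-1.01) - 1.45
  = -7.11
step(z) = 0 (z<0)

0


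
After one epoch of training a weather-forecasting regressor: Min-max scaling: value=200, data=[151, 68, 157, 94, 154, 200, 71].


min=68, max=200
(200-68)/(200-68) = 132/132 = 1.0

1.0


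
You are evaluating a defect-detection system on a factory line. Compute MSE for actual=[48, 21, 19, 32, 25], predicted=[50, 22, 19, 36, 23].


Squared errors: (48-50)²=4, (21-22)²=1, (19-19)²=0, (32-36)²=16, (25-23)²=4
Sum = 25
MSE = 25/5 = 5

5


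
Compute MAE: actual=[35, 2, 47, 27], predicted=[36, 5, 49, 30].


Absolute errors: |35-36|=1, |2-5|=3, |47-49|=2, |27-30|=3
Sum = 9
MAE = 9/4 = 9/4

9/4


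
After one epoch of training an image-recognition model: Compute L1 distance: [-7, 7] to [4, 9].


d = |-7-4| + |7-9|
  = 11 + 2
  = 13

13


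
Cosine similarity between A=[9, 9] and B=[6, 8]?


A·B = 9·6 + 9·8 = 126
‖A‖ = √162 = 12.7279, ‖B‖ = √100 = 10
cos = 126/(√162·√100) = 126/√16200 = 0.9899

0.9899


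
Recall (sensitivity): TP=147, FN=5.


Recall = TP/(TP+FN)
= 147/(147+5)
= 147/152 = 96.71%

96.71%


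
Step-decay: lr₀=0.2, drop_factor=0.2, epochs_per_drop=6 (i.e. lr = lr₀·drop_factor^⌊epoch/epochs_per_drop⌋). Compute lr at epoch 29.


n_drops = ⌊29/6⌋ = 4
lr = 0.2·0.2^4 = 0.2·0.0016 = 0.00032

0.00032


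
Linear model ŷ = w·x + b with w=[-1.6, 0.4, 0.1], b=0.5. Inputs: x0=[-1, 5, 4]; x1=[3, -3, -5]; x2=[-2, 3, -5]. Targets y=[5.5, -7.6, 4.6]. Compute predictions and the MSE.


ŷ0 = (-1.6)·(-1) + (0.4)·(5) + (0.1)·(4) + 0.5 = 4.5
ŷ1 = (-1.6)·(3) + (0.4)·(-3) + (0.1)·(-5) + 0.5 = -6.0
ŷ2 = (-1.6)·(-2) + (0.4)·(3) + (0.1)·(-5) + 0.5 = 4.4
errors² = [1.0, 2.56, 0.04]
MSE = 3.6000/3 = 1.2

1.2


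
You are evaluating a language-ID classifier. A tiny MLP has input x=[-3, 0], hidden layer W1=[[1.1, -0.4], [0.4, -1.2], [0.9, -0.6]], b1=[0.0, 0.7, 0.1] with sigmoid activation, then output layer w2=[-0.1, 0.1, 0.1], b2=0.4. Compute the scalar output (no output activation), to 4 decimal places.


z1[0] = (1.1)·(-3) + (-0.4)·(0) + 0.0 = -3.3
z1[1] = (0.4)·(-3) + (-1.2)·(0) + 0.7 = -0.5
z1[2] = (0.9)·(-3) + (-0.6)·(0) + 0.1 = -2.6
h = sigmoid(z1) = [0.0356, 0.3775, 0.0691]
output = (-0.1)·(0.0356) + (0.1)·(0.3775) + (0.1)·(0.0691) + 0.4 = 0.4411

0.4411


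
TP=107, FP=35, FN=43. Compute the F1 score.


Precision = 107/142 = 0.7535
Recall = 107/150 = 0.7133
F1 = 2·P·R/(P+R) = 2·TP/(2·TP+FP+FN) = 214/(214+35+43) = 214/292 = 0.7329

0.7329


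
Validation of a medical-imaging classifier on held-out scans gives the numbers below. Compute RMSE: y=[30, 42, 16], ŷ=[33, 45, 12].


MSE = 34/3 = 11.3333
RMSE = √(34/3) = 3.3665

3.3665


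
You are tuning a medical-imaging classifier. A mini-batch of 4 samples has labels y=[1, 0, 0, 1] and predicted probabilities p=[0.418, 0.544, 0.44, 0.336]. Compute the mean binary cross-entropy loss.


L[0] = -ln(0.418) = 0.8723
L[1] = -ln(1-0.544) = -ln(0.456) = 0.7853
L[2] = -ln(1-0.44) = -ln(0.56) = 0.5798
L[3] = -ln(0.336) = 1.0906
mean = (0.8723 + 0.7853 + 0.5798 + 1.0906)/4 = 0.832

0.832


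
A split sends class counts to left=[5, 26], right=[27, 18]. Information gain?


Parent = [32, 44], H_parent = 0.9819
H_left = 0.6374 (n=31), H_right = 0.971 (n=45)
H_children = (31/76)·0.6374 + (45/76)·0.971 = 0.8349
IG = 0.9819 - 0.8349 = 0.147

0.147


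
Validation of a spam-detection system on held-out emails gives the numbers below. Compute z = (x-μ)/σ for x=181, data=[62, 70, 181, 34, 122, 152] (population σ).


μ = 103.5, σ = 52.2422
z = (181 - 103.5)/52.2422 = 1.4835

1.4835


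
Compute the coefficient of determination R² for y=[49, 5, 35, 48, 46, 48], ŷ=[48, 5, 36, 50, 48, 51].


ȳ = 38.5
SS_res = Σ(y-ŷ)² = 19
SS_tot = Σ(y-ȳ)² = 1481.5
R² = 1 - SS_res/SS_tot = 1 - 0.0128 = 0.9872

0.9872


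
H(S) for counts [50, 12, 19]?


Probabilities: [50/81, 12/81, 19/81] ≈ [0.6173, 0.1481, 0.2346]
H = -((50/81)·log₂(50/81) + (12/81)·log₂(12/81) + (19/81)·log₂(19/81))
  = 1.3285 bits

1.3285 bits


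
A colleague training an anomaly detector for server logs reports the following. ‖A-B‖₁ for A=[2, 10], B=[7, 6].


d = |2-7| + |10-6|
  = 5 + 4
  = 9

9


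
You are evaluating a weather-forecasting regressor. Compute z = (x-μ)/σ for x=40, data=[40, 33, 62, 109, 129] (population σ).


μ = 74.6, σ = 38.0242
z = (40 - 74.6)/38.0242 = -0.9099

-0.9099


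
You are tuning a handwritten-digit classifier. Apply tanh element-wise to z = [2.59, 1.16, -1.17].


tanh(2.59) = 0.9888
tanh(1.16) = 0.821
tanh(-1.17) = -0.8243
result = [0.9888, 0.821, -0.8243]

[0.9888, 0.821, -0.8243]


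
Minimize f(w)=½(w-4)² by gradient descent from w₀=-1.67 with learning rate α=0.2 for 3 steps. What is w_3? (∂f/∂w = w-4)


step 1: grad = -1.67-4 = -5.67; w = -1.67 - 0.2·(-5.67) = -0.536
step 2: grad = -0.536-4 = -4.536; w = -0.536 - 0.2·(-4.536) = 0.3712
step 3: grad = 0.3712-4 = -3.6288; w = 0.3712 - 0.2·(-3.6288) = 1.09696

1.09696


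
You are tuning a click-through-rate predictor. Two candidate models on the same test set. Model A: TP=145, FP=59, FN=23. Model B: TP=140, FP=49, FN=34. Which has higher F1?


Model A: P=145/204=0.7108, R=145/168=0.8631, F1=2PR/(P+R)=2TP/(2TP+FP+FN)=290/372=0.7796
Model B: P=140/189=0.7407, R=140/174=0.8046, F1=2PR/(P+R)=2TP/(2TP+FP+FN)=280/363=0.7713
0.7796 > 0.7713 → Model A

Model A


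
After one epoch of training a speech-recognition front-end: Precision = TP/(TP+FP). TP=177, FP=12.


Precision = TP/(TP+FP)
= 177/(177+12)
= 177/189 = 93.65%

93.65%


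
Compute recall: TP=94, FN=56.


Recall = TP/(TP+FN)
= 94/(94+56)
= 94/150 = 62.67%

62.67%


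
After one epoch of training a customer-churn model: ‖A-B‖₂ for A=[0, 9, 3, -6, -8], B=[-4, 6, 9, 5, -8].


d = √((0+ 4)² + (9-6)² + (3-9)² + (-6-5)² + (-8+ 8)²)
  = √(16 + 9 + 36 + 121 + 0)
  = √182 = 13.4907

13.4907


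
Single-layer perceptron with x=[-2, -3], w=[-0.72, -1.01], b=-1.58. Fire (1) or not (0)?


z = (-2)·(-0.72) + (-3)·(-1.01) - 1.58
  = 2.89
step(z) = 1 (z≥0)

1


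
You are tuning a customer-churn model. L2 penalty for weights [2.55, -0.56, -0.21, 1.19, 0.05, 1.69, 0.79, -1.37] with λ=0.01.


‖w‖₂² = (2.55)² + (-0.56)² + (-0.21)² + (1.19)² + (0.05)² + (1.69)² + (0.79)² + (-1.37)²
     = 6.5025 + 0.3136 + 0.0441 + 1.4161 + 0.0025 + 2.8561 + 0.6241 + 1.8769
     = 13.6359
λ·‖w‖₂² = 0.01·13.6359 = 0.136359

0.136359


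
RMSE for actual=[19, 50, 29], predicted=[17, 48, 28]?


MSE = 9/3 = 3
RMSE = √(9/3) = 1.7321

1.7321


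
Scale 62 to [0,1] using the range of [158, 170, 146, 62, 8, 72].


min=8, max=170
(62-8)/(170-8) = 54/162 = 0.3333

0.3333


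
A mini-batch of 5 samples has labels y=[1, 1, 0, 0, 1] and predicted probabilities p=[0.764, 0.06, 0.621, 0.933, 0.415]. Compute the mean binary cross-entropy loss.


L[0] = -ln(0.764) = 0.2692
L[1] = -ln(0.06) = 2.8134
L[2] = -ln(1-0.621) = -ln(0.379) = 0.9702
L[3] = -ln(1-0.933) = -ln(0.067) = 2.7031
L[4] = -ln(0.415) = 0.8795
mean = (0.2692 + 2.8134 + 0.9702 + 2.7031 + 0.8795)/5 = 1.5271

1.5271


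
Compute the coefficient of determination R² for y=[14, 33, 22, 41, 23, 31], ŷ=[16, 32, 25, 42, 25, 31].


ȳ = 27.3333
SS_res = Σ(y-ŷ)² = 19
SS_tot = Σ(y-ȳ)² = 457.33
R² = 1 - SS_res/SS_tot = 1 - 0.0415 = 0.9585

0.9585


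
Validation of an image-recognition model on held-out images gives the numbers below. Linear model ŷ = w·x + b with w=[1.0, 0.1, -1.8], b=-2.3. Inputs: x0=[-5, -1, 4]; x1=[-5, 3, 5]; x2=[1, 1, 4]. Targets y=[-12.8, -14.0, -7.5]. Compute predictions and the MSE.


ŷ0 = (1.0)·(-5) + (0.1)·(-1) + (-1.8)·(4) - 2.3 = -14.6
ŷ1 = (1.0)·(-5) + (0.1)·(3) + (-1.8)·(5) - 2.3 = -16.0
ŷ2 = (1.0)·(1) + (0.1)·(1) + (-1.8)·(4) - 2.3 = -8.4
errors² = [3.24, 4.0, 0.81]
MSE = 8.0500/3 = 2.6833

2.6833


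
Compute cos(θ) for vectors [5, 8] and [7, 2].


A·B = 5·7 + 8·2 = 51
‖A‖ = √89 = 9.434, ‖B‖ = √53 = 7.2801
cos = 51/(√89·√53) = 51/√4717 = 0.7426

0.7426


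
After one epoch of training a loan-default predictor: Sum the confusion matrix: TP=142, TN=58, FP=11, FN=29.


Total = TP + TN + FP + FN
= 142 + 58 + 11 + 29
= 240
(Predicted positive: 153, predicted negative: 87)

240


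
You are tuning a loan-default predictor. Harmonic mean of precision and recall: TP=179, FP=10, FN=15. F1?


Precision = 179/189 = 0.9471
Recall = 179/194 = 0.9227
F1 = 2·P·R/(P+R) = 2·TP/(2·TP+FP+FN) = 358/(358+10+15) = 358/383 = 0.9347

0.9347


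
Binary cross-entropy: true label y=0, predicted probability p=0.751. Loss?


BCE = -[y·ln(p) + (1-y)·ln(1-p)]
= -0 - 1·ln(1-0.751)
= -ln(0.249) = 1.3903

1.3903


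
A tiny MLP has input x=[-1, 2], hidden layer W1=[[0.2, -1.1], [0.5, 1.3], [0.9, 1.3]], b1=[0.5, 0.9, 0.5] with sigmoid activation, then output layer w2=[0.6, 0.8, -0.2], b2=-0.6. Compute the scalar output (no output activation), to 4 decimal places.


z1[0] = (0.2)·(-1) + (-1.1)·(2) + 0.5 = -1.9
z1[1] = (0.5)·(-1) + (1.3)·(2) + 0.9 = 3.0
z1[2] = (0.9)·(-1) + (1.3)·(2) + 0.5 = 2.2
h = sigmoid(z1) = [0.1301, 0.9526, 0.9002]
output = (0.6)·(0.1301) + (0.8)·(0.9526) + (-0.2)·(0.9002) - 0.6 = 0.0601

0.0601
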